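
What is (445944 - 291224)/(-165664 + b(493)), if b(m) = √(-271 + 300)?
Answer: -25631534080/27444560867 - 154720*√29/27444560867 ≈ -0.93397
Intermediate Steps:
b(m) = √29
(445944 - 291224)/(-165664 + b(493)) = (445944 - 291224)/(-165664 + √29) = 154720/(-165664 + √29)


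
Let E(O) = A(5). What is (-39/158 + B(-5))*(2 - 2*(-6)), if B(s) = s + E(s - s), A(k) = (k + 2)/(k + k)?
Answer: -25144/395 ≈ -63.656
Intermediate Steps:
A(k) = (2 + k)/(2*k) (A(k) = (2 + k)/((2*k)) = (2 + k)*(1/(2*k)) = (2 + k)/(2*k))
E(O) = 7/10 (E(O) = (1/2)*(2 + 5)/5 = (1/2)*(1/5)*7 = 7/10)
B(s) = 7/10 + s (B(s) = s + 7/10 = 7/10 + s)
(-39/158 + B(-5))*(2 - 2*(-6)) = (-39/158 + (7/10 - 5))*(2 - 2*(-6)) = (-39*1/158 - 43/10)*(2 + 12) = (-39/158 - 43/10)*14 = -1796/395*14 = -25144/395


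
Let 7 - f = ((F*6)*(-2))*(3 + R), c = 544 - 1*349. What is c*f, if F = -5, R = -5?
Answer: 24765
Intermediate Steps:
c = 195 (c = 544 - 349 = 195)
f = 127 (f = 7 - -5*6*(-2)*(3 - 5) = 7 - (-30*(-2))*(-2) = 7 - 60*(-2) = 7 - 1*(-120) = 7 + 120 = 127)
c*f = 195*127 = 24765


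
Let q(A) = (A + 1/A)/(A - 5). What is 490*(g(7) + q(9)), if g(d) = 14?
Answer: 71785/9 ≈ 7976.1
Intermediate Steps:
q(A) = (A + 1/A)/(-5 + A)
490*(g(7) + q(9)) = 490*(14 + (1 + 9²)/(9*(-5 + 9))) = 490*(14 + (⅑)*(1 + 81)/4) = 490*(14 + (⅑)*(¼)*82) = 490*(14 + 41/18) = 490*(293/18) = 71785/9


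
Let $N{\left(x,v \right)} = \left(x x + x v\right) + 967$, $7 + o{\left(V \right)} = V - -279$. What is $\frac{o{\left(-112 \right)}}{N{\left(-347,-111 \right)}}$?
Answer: $\frac{160}{159893} \approx 0.0010007$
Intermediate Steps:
$o{\left(V \right)} = 272 + V$ ($o{\left(V \right)} = -7 + \left(V - -279\right) = -7 + \left(V + 279\right) = -7 + \left(279 + V\right) = 272 + V$)
$N{\left(x,v \right)} = 967 + x^{2} + v x$ ($N{\left(x,v \right)} = \left(x^{2} + v x\right) + 967 = 967 + x^{2} + v x$)
$\frac{o{\left(-112 \right)}}{N{\left(-347,-111 \right)}} = \frac{272 - 112}{967 + \left(-347\right)^{2} - -38517} = \frac{160}{967 + 120409 + 38517} = \frac{160}{159893}$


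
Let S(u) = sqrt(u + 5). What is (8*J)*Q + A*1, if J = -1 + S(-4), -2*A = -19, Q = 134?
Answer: 19/2 ≈ 9.5000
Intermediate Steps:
S(u) = sqrt(5 + u)
A = 19/2 (A = -1/2*(-19) = 19/2 ≈ 9.5000)
J = 0 (J = -1 + sqrt(5 - 4) = -1 + sqrt(1) = -1 + 1 = 0)
(8*J)*Q + A*1 = (8*0)*134 + (19/2)*1 = 0*134 + 19/2 = 0 + 19/2 = 19/2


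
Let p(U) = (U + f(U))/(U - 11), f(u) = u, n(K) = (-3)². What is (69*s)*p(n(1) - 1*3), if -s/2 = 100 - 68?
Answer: 52992/5 ≈ 10598.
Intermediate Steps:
n(K) = 9
p(U) = 2*U/(-11 + U) (p(U) = (U + U)/(U - 11) = (2*U)/(-11 + U) = 2*U/(-11 + U))
s = -64 (s = -2*(100 - 68) = -2*32 = -64)
(69*s)*p(n(1) - 1*3) = (69*(-64))*(2*(9 - 1*3)/(-11 + (9 - 1*3))) = -8832*(9 - 3)/(-11 + (9 - 3)) = -8832*6/(-11 + 6) = -8832*6/(-5) = -8832*6*(-1)/5 = -4416*(-12/5) = 52992/5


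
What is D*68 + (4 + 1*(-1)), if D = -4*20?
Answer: -5437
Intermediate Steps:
D = -80
D*68 + (4 + 1*(-1)) = -80*68 + (4 + 1*(-1)) = -5440 + (4 - 1) = -5440 + 3 = -5437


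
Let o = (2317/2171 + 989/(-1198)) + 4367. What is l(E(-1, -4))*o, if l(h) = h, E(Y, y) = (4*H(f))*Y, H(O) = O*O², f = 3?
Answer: -613363078782/1300429 ≈ -4.7166e+5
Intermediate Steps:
H(O) = O³
E(Y, y) = 108*Y (E(Y, y) = (4*3³)*Y = (4*27)*Y = 108*Y)
o = 11358575533/2600858 (o = (2317*(1/2171) + 989*(-1/1198)) + 4367 = (2317/2171 - 989/1198) + 4367 = 628647/2600858 + 4367 = 11358575533/2600858 ≈ 4367.2)
l(E(-1, -4))*o = (108*(-1))*(11358575533/2600858) = -108*11358575533/2600858 = -613363078782/1300429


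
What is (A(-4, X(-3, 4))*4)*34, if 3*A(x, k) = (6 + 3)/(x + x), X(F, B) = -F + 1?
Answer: -51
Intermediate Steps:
X(F, B) = 1 - F
A(x, k) = 3/(2*x) (A(x, k) = ((6 + 3)/(x + x))/3 = (9/((2*x)))/3 = (9*(1/(2*x)))/3 = (9/(2*x))/3 = 3/(2*x))
(A(-4, X(-3, 4))*4)*34 = (((3/2)/(-4))*4)*34 = (((3/2)*(-¼))*4)*34 = -3/8*4*34 = -3/2*34 = -51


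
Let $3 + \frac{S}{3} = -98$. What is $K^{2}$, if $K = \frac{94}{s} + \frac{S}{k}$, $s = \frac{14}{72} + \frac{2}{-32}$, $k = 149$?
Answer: $\frac{4044551365449}{8014561} \approx 5.0465 \cdot 10^{5}$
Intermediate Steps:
$S = -303$ ($S = -9 + 3 \left(-98\right) = -9 - 294 = -303$)
$s = \frac{19}{144}$ ($s = 14 \cdot \frac{1}{72} + 2 \left(- \frac{1}{32}\right) = \frac{7}{36} - \frac{1}{16} = \frac{19}{144} \approx 0.13194$)
$K = \frac{2011107}{2831}$ ($K = \frac{94}{\frac{19}{144}} - \frac{303}{149} = 94 \cdot \frac{144}{19} - \frac{303}{149} = \frac{13536}{19} - \frac{303}{149} = \frac{2011107}{2831} \approx 710.39$)
$K^{2} = \left(\frac{2011107}{2831}\right)^{2} = \frac{4044551365449}{8014561}$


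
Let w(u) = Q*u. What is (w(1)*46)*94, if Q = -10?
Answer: -43240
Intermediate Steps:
w(u) = -10*u
(w(1)*46)*94 = (-10*1*46)*94 = -10*46*94 = -460*94 = -43240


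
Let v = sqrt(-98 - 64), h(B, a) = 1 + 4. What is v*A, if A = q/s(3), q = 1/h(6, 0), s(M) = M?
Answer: 3*I*sqrt(2)/5 ≈ 0.84853*I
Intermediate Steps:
h(B, a) = 5
v = 9*I*sqrt(2) (v = sqrt(-162) = 9*I*sqrt(2) ≈ 12.728*I)
q = 1/5 ≈ 0.20000
A = 1/15 (A = (1/5)/3 = (1/5)*(1/3) = 1/15 ≈ 0.066667)
v*A = (9*I*sqrt(2))*(1/15) = 3*I*sqrt(2)/5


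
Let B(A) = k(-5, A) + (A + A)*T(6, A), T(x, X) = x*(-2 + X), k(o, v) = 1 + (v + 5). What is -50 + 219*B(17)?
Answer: 675127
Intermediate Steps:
k(o, v) = 6 + v (k(o, v) = 1 + (5 + v) = 6 + v)
B(A) = 6 + A + 2*A*(-12 + 6*A) (B(A) = (6 + A) + (A + A)*(6*(-2 + A)) = (6 + A) + (2*A)*(-12 + 6*A) = (6 + A) + 2*A*(-12 + 6*A) = 6 + A + 2*A*(-12 + 6*A))
-50 + 219*B(17) = -50 + 219*(6 + 17 + 12*17*(-2 + 17)) = -50 + 219*(6 + 17 + 12*17*15) = -50 + 219*(6 + 17 + 3060) = -50 + 219*3083 = -50 + 675177 = 675127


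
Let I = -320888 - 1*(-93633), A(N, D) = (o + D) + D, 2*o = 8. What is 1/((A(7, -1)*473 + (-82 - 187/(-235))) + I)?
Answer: -235/53201698 ≈ -4.4172e-6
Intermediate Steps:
o = 4 (o = (½)*8 = 4)
A(N, D) = 4 + 2*D (A(N, D) = (4 + D) + D = 4 + 2*D)
I = -227255 (I = -320888 + 93633 = -227255)
1/((A(7, -1)*473 + (-82 - 187/(-235))) + I) = 1/(((4 + 2*(-1))*473 + (-82 - 187/(-235))) - 227255) = 1/(((4 - 2)*473 + (-82 - 187*(-1)/235)) - 227255) = 1/((2*473 + (-82 - 1*(-187/235))) - 227255) = 1/((946 + (-82 + 187/235)) - 227255) = 1/((946 - 19083/235) - 227255) = 1/(203227/235 - 227255) = 1/(-53201698/235) = -235/53201698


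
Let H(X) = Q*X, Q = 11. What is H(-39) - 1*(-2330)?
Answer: 1901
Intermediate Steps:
H(X) = 11*X
H(-39) - 1*(-2330) = 11*(-39) - 1*(-2330) = -429 + 2330 = 1901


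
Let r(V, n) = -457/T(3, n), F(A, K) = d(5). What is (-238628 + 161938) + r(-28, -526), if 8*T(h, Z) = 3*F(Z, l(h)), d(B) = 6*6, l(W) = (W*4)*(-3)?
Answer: -2071544/27 ≈ -76724.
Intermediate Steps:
l(W) = -12*W (l(W) = (4*W)*(-3) = -12*W)
d(B) = 36
F(A, K) = 36
T(h, Z) = 27/2 (T(h, Z) = (3*36)/8 = (⅛)*108 = 27/2)
r(V, n) = -914/27 (r(V, n) = -457/27/2 = -457*2/27 = -914/27)
(-238628 + 161938) + r(-28, -526) = (-238628 + 161938) - 914/27 = -76690 - 914/27 = -2071544/27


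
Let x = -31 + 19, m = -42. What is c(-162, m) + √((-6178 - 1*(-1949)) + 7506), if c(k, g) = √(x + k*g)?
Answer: √3277 + 2*√1698 ≈ 139.66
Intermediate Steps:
x = -12
c(k, g) = √(-12 + g*k) (c(k, g) = √(-12 + k*g) = √(-12 + g*k))
c(-162, m) + √((-6178 - 1*(-1949)) + 7506) = √(-12 - 42*(-162)) + √((-6178 - 1*(-1949)) + 7506) = √(-12 + 6804) + √((-6178 + 1949) + 7506) = √6792 + √(-4229 + 7506) = 2*√1698 + √3277 = √3277 + 2*√1698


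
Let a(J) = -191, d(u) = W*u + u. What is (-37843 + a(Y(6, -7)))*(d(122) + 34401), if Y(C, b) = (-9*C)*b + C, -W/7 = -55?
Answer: -3099504762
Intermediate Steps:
W = 385 (W = -7*(-55) = 385)
d(u) = 386*u (d(u) = 385*u + u = 386*u)
Y(C, b) = C - 9*C*b (Y(C, b) = -9*C*b + C = C - 9*C*b)
(-37843 + a(Y(6, -7)))*(d(122) + 34401) = (-37843 - 191)*(386*122 + 34401) = -38034*(47092 + 34401) = -38034*81493 = -3099504762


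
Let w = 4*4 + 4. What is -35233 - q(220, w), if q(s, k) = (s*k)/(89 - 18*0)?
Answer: -3140137/89 ≈ -35282.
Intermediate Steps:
w = 20 (w = 16 + 4 = 20)
q(s, k) = k*s/89 (q(s, k) = (k*s)/(89 + 0) = (k*s)/89 = (k*s)*(1/89) = k*s/89)
-35233 - q(220, w) = -35233 - 20*220/89 = -35233 - 1*4400/89 = -35233 - 4400/89 = -3140137/89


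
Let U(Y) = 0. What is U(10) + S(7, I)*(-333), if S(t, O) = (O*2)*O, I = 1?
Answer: -666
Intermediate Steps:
S(t, O) = 2*O² (S(t, O) = (2*O)*O = 2*O²)
U(10) + S(7, I)*(-333) = 0 + (2*1²)*(-333) = 0 + (2*1)*(-333) = 0 + 2*(-333) = 0 - 666 = -666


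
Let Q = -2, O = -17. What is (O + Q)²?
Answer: 361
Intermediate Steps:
(O + Q)² = (-17 - 2)² = (-19)² = 361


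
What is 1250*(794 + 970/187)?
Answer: 186810000/187 ≈ 9.9898e+5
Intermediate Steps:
1250*(794 + 970/187) = 1250*(149448/187) = 186810000/187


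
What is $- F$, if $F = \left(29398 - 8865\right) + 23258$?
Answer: $-43791$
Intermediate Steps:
$F = 43791$ ($F = 20533 + 23258 = 43791$)
$- F = \left(-1\right) 43791 = -43791$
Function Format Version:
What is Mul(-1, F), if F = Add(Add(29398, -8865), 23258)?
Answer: -43791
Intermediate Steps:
F = 43791 (F = Add(20533, 23258) = 43791)
Mul(-1, F) = Mul(-1, 43791) = -43791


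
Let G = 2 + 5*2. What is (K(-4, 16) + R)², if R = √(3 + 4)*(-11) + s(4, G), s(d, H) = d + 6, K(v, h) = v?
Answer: 883 - 132*√7 ≈ 533.76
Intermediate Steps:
G = 12 (G = 2 + 10 = 12)
s(d, H) = 6 + d
R = 10 - 11*√7 (R = √(3 + 4)*(-11) + (6 + 4) = √7*(-11) + 10 = -11*√7 + 10 = 10 - 11*√7 ≈ -19.103)
(K(-4, 16) + R)² = (-4 + (10 - 11*√7))² = (6 - 11*√7)²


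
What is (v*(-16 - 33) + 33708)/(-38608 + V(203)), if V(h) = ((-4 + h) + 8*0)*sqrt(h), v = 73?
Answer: -1163297648/1482538661 - 5996069*sqrt(203)/1482538661 ≈ -0.84229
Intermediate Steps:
V(h) = sqrt(h)*(-4 + h) (V(h) = ((-4 + h) + 0)*sqrt(h) = (-4 + h)*sqrt(h) = sqrt(h)*(-4 + h))
(v*(-16 - 33) + 33708)/(-38608 + V(203)) = (73*(-16 - 33) + 33708)/(-38608 + sqrt(203)*(-4 + 203)) = (73*(-49) + 33708)/(-38608 + sqrt(203)*199) = (-3577 + 33708)/(-38608 + 199*sqrt(203)) = 30131/(-38608 + 199*sqrt(203))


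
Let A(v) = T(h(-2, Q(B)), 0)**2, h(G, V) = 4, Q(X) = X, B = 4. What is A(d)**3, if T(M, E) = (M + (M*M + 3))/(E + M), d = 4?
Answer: 148035889/4096 ≈ 36142.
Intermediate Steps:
T(M, E) = (3 + M + M**2)/(E + M) (T(M, E) = (M + (M**2 + 3))/(E + M) = (M + (3 + M**2))/(E + M) = (3 + M + M**2)/(E + M))
A(v) = 529/16 (A(v) = ((3 + 4 + 4**2)/(0 + 4))**2 = ((3 + 4 + 16)/4)**2 = ((1/4)*23)**2 = (23/4)**2 = 529/16)
A(d)**3 = (529/16)**3 = 148035889/4096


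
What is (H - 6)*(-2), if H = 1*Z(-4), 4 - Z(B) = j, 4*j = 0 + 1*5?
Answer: 13/2 ≈ 6.5000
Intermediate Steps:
j = 5/4 (j = (0 + 1*5)/4 = (0 + 5)/4 = (1/4)*5 = 5/4 ≈ 1.2500)
Z(B) = 11/4 (Z(B) = 4 - 1*5/4 = 4 - 5/4 = 11/4)
H = 11/4 (H = 1*(11/4) = 11/4 ≈ 2.7500)
(H - 6)*(-2) = (11/4 - 6)*(-2) = -13/4*(-2) = 13/2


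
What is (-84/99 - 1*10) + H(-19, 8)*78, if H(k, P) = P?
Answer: 20234/33 ≈ 613.15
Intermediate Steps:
(-84/99 - 1*10) + H(-19, 8)*78 = (-84/99 - 1*10) + 8*78 = (-84*1/99 - 10) + 624 = (-28/33 - 10) + 624 = -358/33 + 624 = 20234/33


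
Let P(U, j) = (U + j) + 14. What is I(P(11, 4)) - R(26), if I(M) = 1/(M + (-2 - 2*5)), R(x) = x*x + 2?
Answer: -11525/17 ≈ -677.94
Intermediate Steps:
P(U, j) = 14 + U + j
R(x) = 2 + x**2 (R(x) = x**2 + 2 = 2 + x**2)
I(M) = 1/(-12 + M) (I(M) = 1/(M + (-2 - 10)) = 1/(M - 12) = 1/(-12 + M))
I(P(11, 4)) - R(26) = 1/(-12 + (14 + 11 + 4)) - (2 + 26**2) = 1/(-12 + 29) - (2 + 676) = 1/17 - 1*678 = 1/17 - 678 = -11525/17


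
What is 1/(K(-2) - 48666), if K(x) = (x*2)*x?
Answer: -1/48658 ≈ -2.0552e-5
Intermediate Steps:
K(x) = 2*x² (K(x) = (2*x)*x = 2*x²)
1/(K(-2) - 48666) = 1/(2*(-2)² - 48666) = 1/(2*4 - 48666) = 1/(8 - 48666) = 1/(-48658) = -1/48658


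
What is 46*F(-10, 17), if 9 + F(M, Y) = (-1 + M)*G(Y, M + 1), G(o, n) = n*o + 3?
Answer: 75486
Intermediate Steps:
G(o, n) = 3 + n*o
F(M, Y) = -9 + (-1 + M)*(3 + Y*(1 + M)) (F(M, Y) = -9 + (-1 + M)*(3 + (M + 1)*Y) = -9 + (-1 + M)*(3 + (1 + M)*Y) = -9 + (-1 + M)*(3 + Y*(1 + M)))
46*F(-10, 17) = 46*(-12 - 1*17 + 3*(-10) + 17*(-10)²) = 46*(-12 - 17 - 30 + 17*100) = 46*(-12 - 17 - 30 + 1700) = 46*1641 = 75486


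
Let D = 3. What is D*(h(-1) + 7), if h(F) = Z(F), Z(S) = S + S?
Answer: 15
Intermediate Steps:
Z(S) = 2*S
h(F) = 2*F
D*(h(-1) + 7) = 3*(2*(-1) + 7) = 3*(-2 + 7) = 3*5 = 15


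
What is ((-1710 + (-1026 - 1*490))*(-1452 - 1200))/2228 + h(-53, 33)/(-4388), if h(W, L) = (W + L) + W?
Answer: 9385261805/2444116 ≈ 3839.9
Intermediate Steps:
h(W, L) = L + 2*W (h(W, L) = (L + W) + W = L + 2*W)
((-1710 + (-1026 - 1*490))*(-1452 - 1200))/2228 + h(-53, 33)/(-4388) = ((-1710 + (-1026 - 1*490))*(-1452 - 1200))/2228 + (33 + 2*(-53))/(-4388) = ((-1710 + (-1026 - 490))*(-2652))*(1/2228) + (33 - 106)*(-1/4388) = ((-1710 - 1516)*(-2652))*(1/2228) - 73*(-1/4388) = -3226*(-2652)*(1/2228) + 73/4388 = 8555352*(1/2228) + 73/4388 = 2138838/557 + 73/4388 = 9385261805/2444116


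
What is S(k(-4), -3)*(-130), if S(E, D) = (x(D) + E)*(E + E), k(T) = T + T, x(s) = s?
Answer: -22880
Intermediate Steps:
k(T) = 2*T
S(E, D) = 2*E*(D + E) (S(E, D) = (D + E)*(E + E) = (D + E)*(2*E) = 2*E*(D + E))
S(k(-4), -3)*(-130) = (2*(2*(-4))*(-3 + 2*(-4)))*(-130) = (2*(-8)*(-3 - 8))*(-130) = (2*(-8)*(-11))*(-130) = 176*(-130) = -22880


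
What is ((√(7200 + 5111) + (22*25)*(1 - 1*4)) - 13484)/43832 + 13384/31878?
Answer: 3721637/49902732 + √12311/43832 ≈ 0.077109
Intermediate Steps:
((√(7200 + 5111) + (22*25)*(1 - 1*4)) - 13484)/43832 + 13384/31878 = ((√12311 + 550*(1 - 4)) - 13484)*(1/43832) + 13384*(1/31878) = ((√12311 + 550*(-3)) - 13484)*(1/43832) + 956/2277 = ((√12311 - 1650) - 13484)*(1/43832) + 956/2277 = ((-1650 + √12311) - 13484)*(1/43832) + 956/2277 = (-15134 + √12311)*(1/43832) + 956/2277 = (-7567/21916 + √12311/43832) + 956/2277 = 3721637/49902732 + √12311/43832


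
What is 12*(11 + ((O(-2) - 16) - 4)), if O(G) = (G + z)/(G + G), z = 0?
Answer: -102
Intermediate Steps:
O(G) = ½ (O(G) = (G + 0)/(G + G) = G/((2*G)) = G*(1/(2*G)) = ½)
12*(11 + ((O(-2) - 16) - 4)) = 12*(11 + ((½ - 16) - 4)) = 12*(11 + (-31/2 - 4)) = 12*(11 - 39/2) = 12*(-17/2) = -102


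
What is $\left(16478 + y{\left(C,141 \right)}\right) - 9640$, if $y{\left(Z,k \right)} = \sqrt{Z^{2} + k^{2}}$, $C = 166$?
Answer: $6838 + \sqrt{47437} \approx 7055.8$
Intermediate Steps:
$\left(16478 + y{\left(C,141 \right)}\right) - 9640 = \left(16478 + \sqrt{166^{2} + 141^{2}}\right) - 9640 = \left(16478 + \sqrt{27556 + 19881}\right) - 9640 = \left(16478 + \sqrt{47437}\right) - 9640 = 6838 + \sqrt{47437}$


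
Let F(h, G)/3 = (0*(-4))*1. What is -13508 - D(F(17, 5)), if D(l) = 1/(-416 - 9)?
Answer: -5740899/425 ≈ -13508.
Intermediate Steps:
F(h, G) = 0 (F(h, G) = 3*((0*(-4))*1) = 3*(0*1) = 3*0 = 0)
D(l) = -1/425 (D(l) = 1/(-425) = -1/425)
-13508 - D(F(17, 5)) = -13508 - 1*(-1/425) = -13508 + 1/425 = -5740899/425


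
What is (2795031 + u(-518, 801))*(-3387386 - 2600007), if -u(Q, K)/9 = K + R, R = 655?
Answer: -16656490246311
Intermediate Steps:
u(Q, K) = -5895 - 9*K (u(Q, K) = -9*(K + 655) = -9*(655 + K) = -5895 - 9*K)
(2795031 + u(-518, 801))*(-3387386 - 2600007) = (2795031 + (-5895 - 9*801))*(-3387386 - 2600007) = (2795031 + (-5895 - 7209))*(-5987393) = (2795031 - 13104)*(-5987393) = 2781927*(-5987393) = -16656490246311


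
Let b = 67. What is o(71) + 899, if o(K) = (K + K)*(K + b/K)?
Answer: 11115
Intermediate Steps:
o(K) = 2*K*(K + 67/K) (o(K) = (K + K)*(K + 67/K) = (2*K)*(K + 67/K) = 2*K*(K + 67/K))
o(71) + 899 = (134 + 2*71²) + 899 = (134 + 2*5041) + 899 = (134 + 10082) + 899 = 10216 + 899 = 11115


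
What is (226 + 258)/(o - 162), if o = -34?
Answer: -121/49 ≈ -2.4694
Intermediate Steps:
(226 + 258)/(o - 162) = (226 + 258)/(-34 - 162) = 484/(-196) = 484*(-1/196) = -121/49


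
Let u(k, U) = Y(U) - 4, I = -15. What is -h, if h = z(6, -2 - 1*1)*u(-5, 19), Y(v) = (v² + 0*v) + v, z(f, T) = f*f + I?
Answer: -7896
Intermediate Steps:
z(f, T) = -15 + f² (z(f, T) = f*f - 15 = f² - 15 = -15 + f²)
Y(v) = v + v² (Y(v) = (v² + 0) + v = v² + v = v + v²)
u(k, U) = -4 + U*(1 + U) (u(k, U) = U*(1 + U) - 4 = -4 + U*(1 + U))
h = 7896 (h = (-15 + 6²)*(-4 + 19*(1 + 19)) = (-15 + 36)*(-4 + 19*20) = 21*(-4 + 380) = 21*376 = 7896)
-h = -1*7896 = -7896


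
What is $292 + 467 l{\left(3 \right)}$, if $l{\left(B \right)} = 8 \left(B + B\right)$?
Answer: $22708$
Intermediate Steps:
$l{\left(B \right)} = 16 B$ ($l{\left(B \right)} = 8 \cdot 2 B = 16 B$)
$292 + 467 l{\left(3 \right)} = 292 + 467 \cdot 16 \cdot 3 = 292 + 467 \cdot 48 = 292 + 22416 = 22708$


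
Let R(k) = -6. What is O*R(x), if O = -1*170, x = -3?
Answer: 1020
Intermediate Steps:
O = -170
O*R(x) = -170*(-6) = 1020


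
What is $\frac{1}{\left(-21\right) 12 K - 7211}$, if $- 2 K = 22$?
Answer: $- \frac{1}{4439} \approx -0.00022528$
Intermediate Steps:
$K = -11$ ($K = \left(- \frac{1}{2}\right) 22 = -11$)
$\frac{1}{\left(-21\right) 12 K - 7211} = \frac{1}{\left(-21\right) 12 \left(-11\right) - 7211} = \frac{1}{\left(-252\right) \left(-11\right) - 7211} = \frac{1}{2772 - 7211} = \frac{1}{-4439} = - \frac{1}{4439}$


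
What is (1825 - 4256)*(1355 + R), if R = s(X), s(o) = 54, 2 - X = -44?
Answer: -3425279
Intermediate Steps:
X = 46 (X = 2 - 1*(-44) = 2 + 44 = 46)
R = 54
(1825 - 4256)*(1355 + R) = (1825 - 4256)*(1355 + 54) = -2431*1409 = -3425279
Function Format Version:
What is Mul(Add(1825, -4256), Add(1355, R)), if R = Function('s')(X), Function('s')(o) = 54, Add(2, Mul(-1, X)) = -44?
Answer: -3425279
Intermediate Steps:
X = 46 (X = Add(2, Mul(-1, -44)) = Add(2, 44) = 46)
R = 54
Mul(Add(1825, -4256), Add(1355, R)) = Mul(Add(1825, -4256), Add(1355, 54)) = Mul(-2431, 1409) = -3425279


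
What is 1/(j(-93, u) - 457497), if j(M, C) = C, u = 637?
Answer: -1/456860 ≈ -2.1889e-6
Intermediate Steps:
1/(j(-93, u) - 457497) = 1/(637 - 457497) = 1/(-456860) = -1/456860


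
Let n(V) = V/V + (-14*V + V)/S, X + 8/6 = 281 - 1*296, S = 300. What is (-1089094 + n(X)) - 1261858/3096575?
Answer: -121408460159257/111476700 ≈ -1.0891e+6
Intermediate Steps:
X = -49/3 (X = -4/3 + (281 - 1*296) = -4/3 + (281 - 296) = -4/3 - 15 = -49/3 ≈ -16.333)
n(V) = 1 - 13*V/300 (n(V) = V/V + (-14*V + V)/300 = 1 - 13*V*(1/300) = 1 - 13*V/300)
(-1089094 + n(X)) - 1261858/3096575 = (-1089094 + (1 - 13/300*(-49/3))) - 1261858/3096575 = (-1089094 + (1 + 637/900)) - 1261858*1/3096575 = (-1089094 + 1537/900) - 1261858/3096575 = -980183063/900 - 1261858/3096575 = -121408460159257/111476700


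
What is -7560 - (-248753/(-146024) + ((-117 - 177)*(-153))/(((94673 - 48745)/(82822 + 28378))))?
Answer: -97640632693213/838323784 ≈ -1.1647e+5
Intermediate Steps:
-7560 - (-248753/(-146024) + ((-117 - 177)*(-153))/(((94673 - 48745)/(82822 + 28378)))) = -7560 - (-248753*(-1/146024) + (-294*(-153))/((45928/111200))) = -7560 - (248753/146024 + 44982/((45928*(1/111200)))) = -7560 - (248753/146024 + 44982/(5741/13900)) = -7560 - (248753/146024 + 44982*(13900/5741)) = -7560 - (248753/146024 + 625249800/5741) = -7560 - 1*91302904886173/838323784 = -7560 - 91302904886173/838323784 = -97640632693213/838323784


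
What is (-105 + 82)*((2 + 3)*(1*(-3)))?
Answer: 345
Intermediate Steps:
(-105 + 82)*((2 + 3)*(1*(-3))) = -115*(-3) = -23*(-15) = 345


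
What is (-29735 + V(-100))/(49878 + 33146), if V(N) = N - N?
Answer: -29735/83024 ≈ -0.35815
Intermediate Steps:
V(N) = 0
(-29735 + V(-100))/(49878 + 33146) = (-29735 + 0)/(49878 + 33146) = -29735/83024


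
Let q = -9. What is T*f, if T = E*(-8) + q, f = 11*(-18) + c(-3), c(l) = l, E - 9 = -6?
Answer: 6633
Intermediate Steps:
E = 3 (E = 9 - 6 = 3)
f = -201 (f = 11*(-18) - 3 = -198 - 3 = -201)
T = -33 (T = 3*(-8) - 9 = -24 - 9 = -33)
T*f = -33*(-201) = 6633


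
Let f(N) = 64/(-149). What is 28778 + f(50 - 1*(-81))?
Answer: 4287858/149 ≈ 28778.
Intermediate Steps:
f(N) = -64/149 (f(N) = 64*(-1/149) = -64/149)
28778 + f(50 - 1*(-81)) = 28778 - 64/149 = 4287858/149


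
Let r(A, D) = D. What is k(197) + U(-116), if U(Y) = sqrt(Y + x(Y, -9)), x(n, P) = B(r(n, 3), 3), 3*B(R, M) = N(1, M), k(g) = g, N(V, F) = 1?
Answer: 197 + I*sqrt(1041)/3 ≈ 197.0 + 10.755*I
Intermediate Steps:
B(R, M) = 1/3 (B(R, M) = (1/3)*1 = 1/3)
x(n, P) = 1/3
U(Y) = sqrt(1/3 + Y) (U(Y) = sqrt(Y + 1/3) = sqrt(1/3 + Y))
k(197) + U(-116) = 197 + sqrt(3 + 9*(-116))/3 = 197 + sqrt(3 - 1044)/3 = 197 + sqrt(-1041)/3 = 197 + (I*sqrt(1041))/3 = 197 + I*sqrt(1041)/3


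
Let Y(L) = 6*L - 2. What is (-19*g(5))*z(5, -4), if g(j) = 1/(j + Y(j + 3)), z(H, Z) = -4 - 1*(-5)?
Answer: -19/51 ≈ -0.37255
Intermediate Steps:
Y(L) = -2 + 6*L
z(H, Z) = 1 (z(H, Z) = -4 + 5 = 1)
g(j) = 1/(16 + 7*j) (g(j) = 1/(j + (-2 + 6*(j + 3))) = 1/(j + (-2 + 6*(3 + j))) = 1/(j + (-2 + (18 + 6*j))) = 1/(j + (16 + 6*j)) = 1/(16 + 7*j))
(-19*g(5))*z(5, -4) = -19/(16 + 7*5)*1 = -19/(16 + 35)*1 = -19/51*1 = -19/51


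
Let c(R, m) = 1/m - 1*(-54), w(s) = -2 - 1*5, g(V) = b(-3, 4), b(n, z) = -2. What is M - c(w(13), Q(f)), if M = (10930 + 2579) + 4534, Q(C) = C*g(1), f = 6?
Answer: 215869/12 ≈ 17989.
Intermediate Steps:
g(V) = -2
w(s) = -7 (w(s) = -2 - 5 = -7)
Q(C) = -2*C (Q(C) = C*(-2) = -2*C)
c(R, m) = 54 + 1/m (c(R, m) = 1/m + 54 = 54 + 1/m)
M = 18043 (M = 13509 + 4534 = 18043)
M - c(w(13), Q(f)) = 18043 - (54 + 1/(-2*6)) = 18043 - (54 + 1/(-12)) = 18043 - (54 - 1/12) = 18043 - 1*647/12 = 18043 - 647/12 = 215869/12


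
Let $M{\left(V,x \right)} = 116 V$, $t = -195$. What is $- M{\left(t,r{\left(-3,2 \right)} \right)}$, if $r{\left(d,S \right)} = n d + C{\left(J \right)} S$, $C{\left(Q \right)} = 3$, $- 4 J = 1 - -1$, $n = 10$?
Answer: $22620$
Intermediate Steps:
$J = - \frac{1}{2}$ ($J = - \frac{1 - -1}{4} = - \frac{1 + 1}{4} = \left(- \frac{1}{4}\right) 2 = - \frac{1}{2} \approx -0.5$)
$r{\left(d,S \right)} = 3 S + 10 d$ ($r{\left(d,S \right)} = 10 d + 3 S = 3 S + 10 d$)
$- M{\left(t,r{\left(-3,2 \right)} \right)} = - 116 \left(-195\right) = \left(-1\right) \left(-22620\right) = 22620$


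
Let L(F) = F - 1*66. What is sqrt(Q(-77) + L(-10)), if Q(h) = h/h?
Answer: 5*I*sqrt(3) ≈ 8.6602*I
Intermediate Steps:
L(F) = -66 + F (L(F) = F - 66 = -66 + F)
Q(h) = 1
sqrt(Q(-77) + L(-10)) = sqrt(1 + (-66 - 10)) = sqrt(1 - 76) = sqrt(-75) = 5*I*sqrt(3)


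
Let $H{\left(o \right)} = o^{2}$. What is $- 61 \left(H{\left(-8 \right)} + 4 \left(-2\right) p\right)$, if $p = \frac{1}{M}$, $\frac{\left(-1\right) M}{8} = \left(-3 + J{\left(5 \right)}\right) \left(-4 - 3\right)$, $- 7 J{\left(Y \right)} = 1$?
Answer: $- \frac{85949}{22} \approx -3906.8$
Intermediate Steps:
$J{\left(Y \right)} = - \frac{1}{7}$ ($J{\left(Y \right)} = \left(- \frac{1}{7}\right) 1 = - \frac{1}{7}$)
$M = -176$ ($M = - 8 \left(-3 - \frac{1}{7}\right) \left(-4 - 3\right) = - 8 \left(\left(- \frac{22}{7}\right) \left(-7\right)\right) = \left(-8\right) 22 = -176$)
$p = - \frac{1}{176}$ ($p = \frac{1}{-176} = - \frac{1}{176} \approx -0.0056818$)
$- 61 \left(H{\left(-8 \right)} + 4 \left(-2\right) p\right) = - 61 \left(\left(-8\right)^{2} + 4 \left(-2\right) \left(- \frac{1}{176}\right)\right) = - 61 \left(64 - - \frac{1}{22}\right) = - 61 \left(64 + \frac{1}{22}\right) = \left(-61\right) \frac{1409}{22} = - \frac{85949}{22}$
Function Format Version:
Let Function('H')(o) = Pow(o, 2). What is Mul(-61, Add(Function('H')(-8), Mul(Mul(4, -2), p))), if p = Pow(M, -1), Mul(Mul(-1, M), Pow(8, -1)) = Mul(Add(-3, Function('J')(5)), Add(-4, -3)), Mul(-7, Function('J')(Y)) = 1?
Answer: Rational(-85949, 22) ≈ -3906.8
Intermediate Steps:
Function('J')(Y) = Rational(-1, 7) (Function('J')(Y) = Mul(Rational(-1, 7), 1) = Rational(-1, 7))
M = -176 (M = Mul(-8, Mul(Add(-3, Rational(-1, 7)), Add(-4, -3))) = Mul(-8, Mul(Rational(-22, 7), -7)) = Mul(-8, 22) = -176)
p = Rational(-1, 176) (p = Pow(-176, -1) = Rational(-1, 176) ≈ -0.0056818)
Mul(-61, Add(Function('H')(-8), Mul(Mul(4, -2), p))) = Mul(-61, Add(Pow(-8, 2), Mul(Mul(4, -2), Rational(-1, 176)))) = Mul(-61, Add(64, Mul(-8, Rational(-1, 176)))) = Mul(-61, Add(64, Rational(1, 22))) = Mul(-61, Rational(1409, 22)) = Rational(-85949, 22)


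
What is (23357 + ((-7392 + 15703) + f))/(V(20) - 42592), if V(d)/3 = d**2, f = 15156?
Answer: -5853/5174 ≈ -1.1312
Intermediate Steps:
V(d) = 3*d**2
(23357 + ((-7392 + 15703) + f))/(V(20) - 42592) = (23357 + ((-7392 + 15703) + 15156))/(3*20**2 - 42592) = (23357 + (8311 + 15156))/(3*400 - 42592) = (23357 + 23467)/(1200 - 42592) = 46824/(-41392) = 46824*(-1/41392) = -5853/5174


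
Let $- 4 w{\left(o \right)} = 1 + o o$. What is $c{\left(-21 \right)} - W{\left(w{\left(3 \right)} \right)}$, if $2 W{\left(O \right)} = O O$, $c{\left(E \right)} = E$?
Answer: $- \frac{193}{8} \approx -24.125$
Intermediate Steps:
$w{\left(o \right)} = - \frac{1}{4} - \frac{o^{2}}{4}$ ($w{\left(o \right)} = - \frac{1 + o o}{4} = - \frac{1 + o^{2}}{4} = - \frac{1}{4} - \frac{o^{2}}{4}$)
$W{\left(O \right)} = \frac{O^{2}}{2}$ ($W{\left(O \right)} = \frac{O O}{2} = \frac{O^{2}}{2}$)
$c{\left(-21 \right)} - W{\left(w{\left(3 \right)} \right)} = -21 - \frac{\left(- \frac{1}{4} - \frac{3^{2}}{4}\right)^{2}}{2} = -21 - \frac{\left(- \frac{1}{4} - \frac{9}{4}\right)^{2}}{2} = -21 - \frac{\left(- \frac{5}{2}\right)^{2}}{2} = -21 - \frac{1}{2} \cdot \frac{25}{4} = -21 - \frac{25}{8} = - \frac{193}{8}$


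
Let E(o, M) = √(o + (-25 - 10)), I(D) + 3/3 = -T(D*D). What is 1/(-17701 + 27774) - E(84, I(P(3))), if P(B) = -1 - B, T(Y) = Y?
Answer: -70510/10073 ≈ -6.9999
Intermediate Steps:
I(D) = -1 - D² (I(D) = -1 - D*D = -1 - D²)
E(o, M) = √(-35 + o) (E(o, M) = √(o - 35) = √(-35 + o))
1/(-17701 + 27774) - E(84, I(P(3))) = 1/(-17701 + 27774) - √(-35 + 84) = 1/10073 - √49 = 1/10073 - 1*7 = 1/10073 - 7 = -70510/10073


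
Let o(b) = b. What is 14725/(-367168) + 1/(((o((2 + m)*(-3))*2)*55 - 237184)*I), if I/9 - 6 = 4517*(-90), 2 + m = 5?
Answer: -1608385571009779/40105107867801024 ≈ -0.040104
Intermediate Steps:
m = 3 (m = -2 + 5 = 3)
I = -3658716 (I = 54 + 9*(4517*(-90)) = 54 + 9*(-406530) = 54 - 3658770 = -3658716)
14725/(-367168) + 1/(((o((2 + m)*(-3))*2)*55 - 237184)*I) = 14725/(-367168) + 1/((((2 + 3)*(-3))*2)*55 - 237184*(-3658716)) = 14725*(-1/367168) - 1/3658716/(((5*(-3))*2)*55 - 237184) = -14725/367168 - 1/3658716/(-15*2*55 - 237184) = -14725/367168 - 1/3658716/(-30*55 - 237184) = -14725/367168 - 1/3658716/(-1650 - 237184) = -14725/367168 - 1/3658716/(-238834) = -14725/367168 - 1/238834*(-1/3658716) = -14725/367168 + 1/873825777144 = -1608385571009779/40105107867801024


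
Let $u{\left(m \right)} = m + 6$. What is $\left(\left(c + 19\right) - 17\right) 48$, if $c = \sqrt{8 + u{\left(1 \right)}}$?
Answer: $96 + 48 \sqrt{15} \approx 281.9$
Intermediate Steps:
$u{\left(m \right)} = 6 + m$
$c = \sqrt{15}$ ($c = \sqrt{8 + \left(6 + 1\right)} = \sqrt{8 + 7} = \sqrt{15} \approx 3.873$)
$\left(\left(c + 19\right) - 17\right) 48 = \left(\left(\sqrt{15} + 19\right) - 17\right) 48 = \left(\left(19 + \sqrt{15}\right) - 17\right) 48 = \left(2 + \sqrt{15}\right) 48 = 96 + 48 \sqrt{15}$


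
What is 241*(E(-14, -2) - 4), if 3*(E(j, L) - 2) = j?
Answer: -4820/3 ≈ -1606.7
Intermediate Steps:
E(j, L) = 2 + j/3
241*(E(-14, -2) - 4) = 241*((2 + (⅓)*(-14)) - 4) = 241*((2 - 14/3) - 4) = 241*(-8/3 - 4) = 241*(-20/3) = -4820/3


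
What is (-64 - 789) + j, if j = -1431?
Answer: -2284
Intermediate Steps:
(-64 - 789) + j = (-64 - 789) - 1431 = -853 - 1431 = -2284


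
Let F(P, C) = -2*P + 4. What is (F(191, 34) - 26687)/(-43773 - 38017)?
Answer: 5413/16358 ≈ 0.33091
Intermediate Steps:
F(P, C) = 4 - 2*P
(F(191, 34) - 26687)/(-43773 - 38017) = ((4 - 2*191) - 26687)/(-43773 - 38017) = ((4 - 382) - 26687)/(-81790) = (-378 - 26687)*(-1/81790) = -27065*(-1/81790) = 5413/16358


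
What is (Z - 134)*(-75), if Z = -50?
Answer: 13800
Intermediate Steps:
(Z - 134)*(-75) = (-50 - 134)*(-75) = -184*(-75) = 13800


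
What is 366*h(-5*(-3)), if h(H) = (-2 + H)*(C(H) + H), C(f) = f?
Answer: 142740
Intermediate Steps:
h(H) = 2*H*(-2 + H) (h(H) = (-2 + H)*(H + H) = (-2 + H)*(2*H) = 2*H*(-2 + H))
366*h(-5*(-3)) = 366*(2*(-5*(-3))*(-2 - 5*(-3))) = 366*(2*15*(-2 + 15)) = 366*(2*15*13) = 366*390 = 142740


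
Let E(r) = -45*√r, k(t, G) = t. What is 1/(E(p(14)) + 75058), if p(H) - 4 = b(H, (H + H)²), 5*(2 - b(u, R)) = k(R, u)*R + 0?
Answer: 37529/2941313447 + 9*I*√3073130/5882626894 ≈ 1.2759e-5 + 2.682e-6*I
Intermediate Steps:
b(u, R) = 2 - R²/5 (b(u, R) = 2 - (R*R + 0)/5 = 2 - (R² + 0)/5 = 2 - R²/5)
p(H) = 6 - 16*H⁴/5 (p(H) = 4 + (2 - (H + H)⁴/5) = 4 + (2 - 16*H⁴/5) = 6 - 16*H⁴/5)
1/(E(p(14)) + 75058) = 1/(-45*√(6 - 16/5*14⁴) + 75058) = 1/(-45*√(6 - 16/5*38416) + 75058) = 1/(-45*√(6 - 614656/5) + 75058) = 1/(-9*I*√3073130 + 75058) = 1/(75058 - 9*I*√3073130)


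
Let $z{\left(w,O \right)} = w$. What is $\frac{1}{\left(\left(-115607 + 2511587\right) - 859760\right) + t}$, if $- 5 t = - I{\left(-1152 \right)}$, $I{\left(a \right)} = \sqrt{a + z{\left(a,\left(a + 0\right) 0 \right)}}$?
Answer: $\frac{9601375}{14749824303076} - \frac{15 i}{3687456075769} \approx 6.5095 \cdot 10^{-7} - 4.0678 \cdot 10^{-12} i$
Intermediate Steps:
$I{\left(a \right)} = \sqrt{2} \sqrt{a}$ ($I{\left(a \right)} = \sqrt{a + a} = \sqrt{2 a} = \sqrt{2} \sqrt{a}$)
$t = \frac{48 i}{5}$ ($t = - \frac{\left(-1\right) \sqrt{2} \sqrt{-1152}}{5} = - \frac{\left(-1\right) \sqrt{2} \cdot 24 i \sqrt{2}}{5} = - \frac{\left(-1\right) 48 i}{5} = - \frac{\left(-48\right) i}{5} = \frac{48 i}{5} \approx 9.6 i$)
$\frac{1}{\left(\left(-115607 + 2511587\right) - 859760\right) + t} = \frac{1}{\left(\left(-115607 + 2511587\right) - 859760\right) + \frac{48 i}{5}} = \frac{1}{\left(2395980 - 859760\right) + \frac{48 i}{5}} = \frac{1}{1536220 + \frac{48 i}{5}} = \frac{25 \left(1536220 - \frac{48 i}{5}\right)}{58999297212304}$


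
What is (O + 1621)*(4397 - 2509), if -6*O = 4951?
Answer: 4507600/3 ≈ 1.5025e+6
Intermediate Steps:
O = -4951/6 (O = -⅙*4951 = -4951/6 ≈ -825.17)
(O + 1621)*(4397 - 2509) = (-4951/6 + 1621)*(4397 - 2509) = (4775/6)*1888 = 4507600/3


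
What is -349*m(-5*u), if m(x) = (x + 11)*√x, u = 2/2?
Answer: -2094*I*√5 ≈ -4682.3*I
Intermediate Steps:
u = 1 (u = 2*(½) = 1)
m(x) = √x*(11 + x) (m(x) = (11 + x)*√x = √x*(11 + x))
-349*m(-5*u) = -349*√(-5*1)*(11 - 5*1) = -349*√(-5)*(11 - 5) = -349*I*√5*6 = -2094*I*√5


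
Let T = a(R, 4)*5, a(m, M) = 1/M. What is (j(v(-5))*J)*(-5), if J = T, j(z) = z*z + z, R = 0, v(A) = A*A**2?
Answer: -96875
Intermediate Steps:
v(A) = A**3
j(z) = z + z**2 (j(z) = z**2 + z = z + z**2)
T = 5/4 ≈ 1.2500
J = 5/4 ≈ 1.2500
(j(v(-5))*J)*(-5) = (((-5)**3*(1 + (-5)**3))*(5/4))*(-5) = (-125*(1 - 125)*(5/4))*(-5) = (-125*(-124)*(5/4))*(-5) = (15500*(5/4))*(-5) = 19375*(-5) = -96875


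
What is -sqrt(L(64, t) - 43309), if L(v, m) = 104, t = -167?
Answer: -I*sqrt(43205) ≈ -207.86*I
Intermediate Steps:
-sqrt(L(64, t) - 43309) = -sqrt(104 - 43309) = -sqrt(-43205) = -I*sqrt(43205)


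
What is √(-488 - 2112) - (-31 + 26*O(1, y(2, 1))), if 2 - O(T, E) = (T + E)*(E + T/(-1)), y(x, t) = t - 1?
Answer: -47 + 10*I*√26 ≈ -47.0 + 50.99*I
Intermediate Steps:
y(x, t) = -1 + t
O(T, E) = 2 - (E + T)*(E - T) (O(T, E) = 2 - (T + E)*(E + T/(-1)) = 2 - (E + T)*(E + T*(-1)) = 2 - (E + T)*(E - T))
√(-488 - 2112) - (-31 + 26*O(1, y(2, 1))) = √(-488 - 2112) - (-31 + 26*(2 + 1² - (-1 + 1)²)) = √(-2600) - (-31 + 26*(2 + 1 - 1*0²)) = 10*I*√26 - (-31 + 26*(2 + 1 - 1*0)) = 10*I*√26 - (-31 + 26*(2 + 1 + 0)) = 10*I*√26 - (-31 + 26*3) = 10*I*√26 - (-31 + 78) = 10*I*√26 - 1*47 = 10*I*√26 - 47 = -47 + 10*I*√26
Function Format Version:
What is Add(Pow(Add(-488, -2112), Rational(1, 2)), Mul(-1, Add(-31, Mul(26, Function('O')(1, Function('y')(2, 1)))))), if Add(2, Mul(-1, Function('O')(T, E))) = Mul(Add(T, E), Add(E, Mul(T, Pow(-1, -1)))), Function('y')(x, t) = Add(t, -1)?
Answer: Add(-47, Mul(10, I, Pow(26, Rational(1, 2)))) ≈ Add(-47.000, Mul(50.990, I))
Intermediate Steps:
Function('y')(x, t) = Add(-1, t)
Function('O')(T, E) = Add(2, Mul(-1, Add(E, T), Add(E, Mul(-1, T)))) (Function('O')(T, E) = Add(2, Mul(-1, Mul(Add(T, E), Add(E, Mul(T, Pow(-1, -1)))))) = Add(2, Mul(-1, Mul(Add(E, T), Add(E, Mul(T, -1))))) = Add(2, Mul(-1, Mul(Add(E, T), Add(E, Mul(-1, T))))) = Add(2, Mul(-1, Add(E, T), Add(E, Mul(-1, T)))))
Add(Pow(Add(-488, -2112), Rational(1, 2)), Mul(-1, Add(-31, Mul(26, Function('O')(1, Function('y')(2, 1)))))) = Add(Pow(Add(-488, -2112), Rational(1, 2)), Mul(-1, Add(-31, Mul(26, Add(2, Pow(1, 2), Mul(-1, Pow(Add(-1, 1), 2))))))) = Add(Pow(-2600, Rational(1, 2)), Mul(-1, Add(-31, Mul(26, Add(2, 1, Mul(-1, Pow(0, 2))))))) = Add(Mul(10, I, Pow(26, Rational(1, 2))), Mul(-1, Add(-31, Mul(26, Add(2, 1, Mul(-1, 0)))))) = Add(Mul(10, I, Pow(26, Rational(1, 2))), Mul(-1, Add(-31, Mul(26, Add(2, 1, 0))))) = Add(Mul(10, I, Pow(26, Rational(1, 2))), Mul(-1, Add(-31, Mul(26, 3)))) = Add(Mul(10, I, Pow(26, Rational(1, 2))), Mul(-1, Add(-31, 78))) = Add(Mul(10, I, Pow(26, Rational(1, 2))), Mul(-1, 47)) = Add(Mul(10, I, Pow(26, Rational(1, 2))), -47) = Add(-47, Mul(10, I, Pow(26, Rational(1, 2))))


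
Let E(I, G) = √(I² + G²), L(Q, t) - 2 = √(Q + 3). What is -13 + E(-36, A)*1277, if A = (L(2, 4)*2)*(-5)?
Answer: -13 + 2554*√(549 + 100*√5) ≈ 70978.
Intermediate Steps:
L(Q, t) = 2 + √(3 + Q) (L(Q, t) = 2 + √(Q + 3) = 2 + √(3 + Q))
A = -20 - 10*√5 (A = ((2 + √(3 + 2))*2)*(-5) = ((2 + √5)*2)*(-5) = (4 + 2*√5)*(-5) = -20 - 10*√5 ≈ -42.361)
E(I, G) = √(G² + I²)
-13 + E(-36, A)*1277 = -13 + √((-20 - 10*√5)² + (-36)²)*1277 = -13 + √((-20 - 10*√5)² + 1296)*1277 = -13 + √(1296 + (-20 - 10*√5)²)*1277 = -13 + 1277*√(1296 + (-20 - 10*√5)²)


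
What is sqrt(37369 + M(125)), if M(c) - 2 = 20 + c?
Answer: 2*sqrt(9379) ≈ 193.69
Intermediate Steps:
M(c) = 22 + c (M(c) = 2 + (20 + c) = 22 + c)
sqrt(37369 + M(125)) = sqrt(37369 + (22 + 125)) = sqrt(37369 + 147) = sqrt(37516) = 2*sqrt(9379)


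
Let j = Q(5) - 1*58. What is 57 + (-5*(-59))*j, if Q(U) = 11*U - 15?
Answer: -5253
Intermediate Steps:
Q(U) = -15 + 11*U
j = -18 (j = (-15 + 11*5) - 1*58 = (-15 + 55) - 58 = 40 - 58 = -18)
57 + (-5*(-59))*j = 57 - 5*(-59)*(-18) = 57 + 295*(-18) = 57 - 5310 = -5253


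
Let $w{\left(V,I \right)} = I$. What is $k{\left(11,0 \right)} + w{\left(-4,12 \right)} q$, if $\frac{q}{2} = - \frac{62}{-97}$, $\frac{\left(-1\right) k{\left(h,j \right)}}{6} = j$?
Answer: $\frac{1488}{97} \approx 15.34$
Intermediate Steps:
$k{\left(h,j \right)} = - 6 j$
$q = \frac{124}{97}$ ($q = 2 \left(- \frac{62}{-97}\right) = 2 \left(\left(-62\right) \left(- \frac{1}{97}\right)\right) = 2 \cdot \frac{62}{97} = \frac{124}{97} \approx 1.2784$)
$k{\left(11,0 \right)} + w{\left(-4,12 \right)} q = \left(-6\right) 0 + 12 \cdot \frac{124}{97} = 0 + \frac{1488}{97} = \frac{1488}{97}$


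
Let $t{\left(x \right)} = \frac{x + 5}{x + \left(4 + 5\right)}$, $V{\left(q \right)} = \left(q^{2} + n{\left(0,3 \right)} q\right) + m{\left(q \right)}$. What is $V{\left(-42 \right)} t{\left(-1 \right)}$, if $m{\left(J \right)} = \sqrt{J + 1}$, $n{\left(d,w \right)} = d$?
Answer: $882 + \frac{i \sqrt{41}}{2} \approx 882.0 + 3.2016 i$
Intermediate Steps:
$m{\left(J \right)} = \sqrt{1 + J}$
$V{\left(q \right)} = q^{2} + \sqrt{1 + q}$ ($V{\left(q \right)} = \left(q^{2} + 0 q\right) + \sqrt{1 + q} = \left(q^{2} + 0\right) + \sqrt{1 + q} = q^{2} + \sqrt{1 + q}$)
$t{\left(x \right)} = \frac{5 + x}{9 + x}$ ($t{\left(x \right)} = \frac{5 + x}{x + 9} = \frac{5 + x}{9 + x}$)
$V{\left(-42 \right)} t{\left(-1 \right)} = \left(\left(-42\right)^{2} + \sqrt{1 - 42}\right) \frac{5 - 1}{9 - 1} = \left(1764 + \sqrt{-41}\right) \frac{1}{8} \cdot 4 = \left(1764 + i \sqrt{41}\right) \frac{1}{8} \cdot 4 = \left(1764 + i \sqrt{41}\right) \frac{1}{2} = 882 + \frac{i \sqrt{41}}{2}$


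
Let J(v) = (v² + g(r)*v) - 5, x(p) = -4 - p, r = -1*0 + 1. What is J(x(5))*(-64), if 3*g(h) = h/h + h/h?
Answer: -4480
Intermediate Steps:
r = 1 (r = 0 + 1 = 1)
g(h) = ⅔ (g(h) = (h/h + h/h)/3 = (1 + 1)/3 = (⅓)*2 = ⅔)
J(v) = -5 + v² + 2*v/3 (J(v) = (v² + 2*v/3) - 5 = -5 + v² + 2*v/3)
J(x(5))*(-64) = (-5 + (-4 - 1*5)² + 2*(-4 - 1*5)/3)*(-64) = (-5 + (-4 - 5)² + 2*(-4 - 5)/3)*(-64) = (-5 + (-9)² + (⅔)*(-9))*(-64) = (-5 + 81 - 6)*(-64) = 70*(-64) = -4480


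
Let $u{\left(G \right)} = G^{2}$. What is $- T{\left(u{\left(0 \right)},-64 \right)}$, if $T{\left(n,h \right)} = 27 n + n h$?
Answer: $0$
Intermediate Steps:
$T{\left(n,h \right)} = 27 n + h n$
$- T{\left(u{\left(0 \right)},-64 \right)} = - 0^{2} \left(27 - 64\right) = - 0 \left(-37\right) = \left(-1\right) 0 = 0$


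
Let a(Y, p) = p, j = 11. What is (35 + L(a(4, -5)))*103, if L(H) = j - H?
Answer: 5253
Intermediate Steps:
L(H) = 11 - H
(35 + L(a(4, -5)))*103 = (35 + (11 - 1*(-5)))*103 = (35 + (11 + 5))*103 = (35 + 16)*103 = 51*103 = 5253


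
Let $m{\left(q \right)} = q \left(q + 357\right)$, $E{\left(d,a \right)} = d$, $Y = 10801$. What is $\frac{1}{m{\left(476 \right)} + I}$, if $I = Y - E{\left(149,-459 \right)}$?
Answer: $\frac{1}{407160} \approx 2.456 \cdot 10^{-6}$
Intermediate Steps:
$m{\left(q \right)} = q \left(357 + q\right)$
$I = 10652$ ($I = 10801 - 149 = 10652$)
$\frac{1}{m{\left(476 \right)} + I} = \frac{1}{476 \left(357 + 476\right) + 10652} = \frac{1}{476 \cdot 833 + 10652} = \frac{1}{396508 + 10652} = \frac{1}{407160}$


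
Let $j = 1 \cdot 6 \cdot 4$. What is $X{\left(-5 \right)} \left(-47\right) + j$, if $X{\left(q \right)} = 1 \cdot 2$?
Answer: $-70$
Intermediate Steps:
$j = 24$ ($j = 6 \cdot 4 = 24$)
$X{\left(q \right)} = 2$
$X{\left(-5 \right)} \left(-47\right) + j = 2 \left(-47\right) + 24 = -94 + 24 = -70$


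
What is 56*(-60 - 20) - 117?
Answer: -4597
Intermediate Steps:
56*(-60 - 20) - 117 = 56*(-80) - 117 = -4480 - 117 = -4597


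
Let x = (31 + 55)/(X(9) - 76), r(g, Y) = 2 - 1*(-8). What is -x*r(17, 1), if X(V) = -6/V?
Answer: 258/23 ≈ 11.217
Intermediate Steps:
r(g, Y) = 10 (r(g, Y) = 2 + 8 = 10)
x = -129/115 (x = (31 + 55)/(-6/9 - 76) = 86/(-6*⅑ - 76) = 86/(-⅔ - 76) = 86/(-230/3) = 86*(-3/230) = -129/115 ≈ -1.1217)
-x*r(17, 1) = -(-129)*10/115 = -1*(-258/23) = 258/23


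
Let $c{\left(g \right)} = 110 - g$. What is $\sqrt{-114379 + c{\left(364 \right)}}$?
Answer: $3 i \sqrt{12737} \approx 338.58 i$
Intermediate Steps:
$\sqrt{-114379 + c{\left(364 \right)}} = \sqrt{-114379 + \left(110 - 364\right)} = \sqrt{-114379 - 254} = \sqrt{-114633} = 3 i \sqrt{12737}$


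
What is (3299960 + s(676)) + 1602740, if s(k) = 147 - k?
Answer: 4902171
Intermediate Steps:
(3299960 + s(676)) + 1602740 = (3299960 + (147 - 1*676)) + 1602740 = (3299960 + (147 - 676)) + 1602740 = (3299960 - 529) + 1602740 = 3299431 + 1602740 = 4902171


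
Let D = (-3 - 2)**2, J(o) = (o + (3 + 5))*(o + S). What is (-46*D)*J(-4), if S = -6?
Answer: 46000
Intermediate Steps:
J(o) = (-6 + o)*(8 + o) (J(o) = (o + (3 + 5))*(o - 6) = (o + 8)*(-6 + o) = (8 + o)*(-6 + o) = (-6 + o)*(8 + o))
D = 25 (D = (-5)**2 = 25)
(-46*D)*J(-4) = (-46*25)*(-48 + (-4)**2 + 2*(-4)) = -1150*(-48 + 16 - 8) = -1150*(-40) = 46000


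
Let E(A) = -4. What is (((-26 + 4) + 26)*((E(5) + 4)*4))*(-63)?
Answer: 0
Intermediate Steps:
(((-26 + 4) + 26)*((E(5) + 4)*4))*(-63) = (((-26 + 4) + 26)*((-4 + 4)*4))*(-63) = ((-22 + 26)*(0*4))*(-63) = (4*0)*(-63) = 0*(-63) = 0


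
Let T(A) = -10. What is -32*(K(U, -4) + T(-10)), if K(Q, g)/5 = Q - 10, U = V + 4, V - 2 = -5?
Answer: 1760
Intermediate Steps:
V = -3 (V = 2 - 5 = -3)
U = 1 (U = -3 + 4 = 1)
K(Q, g) = -50 + 5*Q (K(Q, g) = 5*(Q - 10) = 5*(-10 + Q) = -50 + 5*Q)
-32*(K(U, -4) + T(-10)) = -32*((-50 + 5*1) - 10) = -32*((-50 + 5) - 10) = -32*(-45 - 10) = -32*(-55) = 1760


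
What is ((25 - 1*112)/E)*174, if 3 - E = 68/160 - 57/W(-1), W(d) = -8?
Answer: 302760/91 ≈ 3327.0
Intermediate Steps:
E = -91/20 (E = 3 - (68/160 - 57/(-8)) = 3 - (68*(1/160) - 57*(-⅛)) = 3 - (17/40 + 57/8) = 3 - 1*151/20 = 3 - 151/20 = -91/20 ≈ -4.5500)
((25 - 1*112)/E)*174 = ((25 - 1*112)/(-91/20))*174 = ((25 - 112)*(-20/91))*174 = -87*(-20/91)*174 = (1740/91)*174 = 302760/91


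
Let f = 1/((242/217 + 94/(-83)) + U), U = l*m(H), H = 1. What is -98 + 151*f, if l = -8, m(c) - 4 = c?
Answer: -73353357/720752 ≈ -101.77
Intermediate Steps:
m(c) = 4 + c
U = -40 (U = -8*(4 + 1) = -8*5 = -40)
f = -18011/720752 (f = 1/((242/217 + 94/(-83)) - 40) = 1/((242*(1/217) + 94*(-1/83)) - 40) = 1/((242/217 - 94/83) - 40) = 1/(-312/18011 - 40) = 1/(-720752/18011) = -18011/720752 ≈ -0.024989)
-98 + 151*f = -98 + 151*(-18011/720752) = -98 - 2719661/720752 = -73353357/720752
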